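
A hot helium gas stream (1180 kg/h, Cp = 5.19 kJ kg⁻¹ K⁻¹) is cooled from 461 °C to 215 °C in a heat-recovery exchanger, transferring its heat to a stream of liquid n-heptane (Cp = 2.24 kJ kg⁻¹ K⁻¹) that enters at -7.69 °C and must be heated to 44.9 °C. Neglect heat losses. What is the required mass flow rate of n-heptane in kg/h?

Heat released by hot stream: Q = 1180 × 5.19 × (461 − 215) = 1.5066e+06 kJ/h
Energy balance on cold side (adiabatic exchanger): Q = ṁ_c·Cp_c·(T_c,out − T_c,in)
ṁ_c = 1.5066e+06 / [2.24 × (44.9 − -7.69)] = 12789 kg/h

ṁ_c = 12800 kg/h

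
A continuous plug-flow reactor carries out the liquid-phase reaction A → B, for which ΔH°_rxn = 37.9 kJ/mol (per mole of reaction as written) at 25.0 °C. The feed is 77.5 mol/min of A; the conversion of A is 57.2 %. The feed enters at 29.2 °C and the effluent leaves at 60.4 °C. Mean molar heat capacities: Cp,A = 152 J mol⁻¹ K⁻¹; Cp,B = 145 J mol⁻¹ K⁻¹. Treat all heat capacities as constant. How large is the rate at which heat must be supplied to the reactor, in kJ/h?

Q_in = 122000 kJ/h

Extent of reaction ξ = 0.572 × 77.5 = 44.33 mol/min
Reaction term: ξ·ΔH°_rxn = 44.33 × 37.9 = 1680.1 kJ/min
Sensible, feed 29.2→25 °C: -49.476 kJ/min
Outlet flows (mol/min): A 33.17, B 44.33
Sensible, products 25→60.4 °C: 406.03 kJ/min
Q = ΔH = 2036.7 kJ/min = 33.944 kW
Heat supplied = 122200 kJ/h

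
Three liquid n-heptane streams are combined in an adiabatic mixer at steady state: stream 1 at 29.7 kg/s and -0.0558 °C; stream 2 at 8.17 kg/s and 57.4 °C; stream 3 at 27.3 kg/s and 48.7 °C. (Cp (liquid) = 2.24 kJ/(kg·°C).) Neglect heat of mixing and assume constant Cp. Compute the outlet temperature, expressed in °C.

T_out = 27.6 °C

No heat crosses the boundary, so H_out = H_in.
Σ ṁᵢCp,ᵢTᵢ = 29.7×2.24×-0.0558 + 8.17×2.24×57.4 + 27.3×2.24×48.7 = 4024.9
Σ ṁᵢCp,ᵢ = 29.7×2.24 + 8.17×2.24 + 27.3×2.24 = 145.98
T_out = 4024.9 / 145.98 = 27.571 °C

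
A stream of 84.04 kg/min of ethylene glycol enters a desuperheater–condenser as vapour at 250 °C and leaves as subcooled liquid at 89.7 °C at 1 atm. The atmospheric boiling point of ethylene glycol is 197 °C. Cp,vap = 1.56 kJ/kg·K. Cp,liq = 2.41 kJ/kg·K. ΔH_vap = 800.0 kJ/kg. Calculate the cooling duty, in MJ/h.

vapour 250→197 °C: -82.68 kJ/kg
condensation at 197 °C: -800 kJ/kg
liquid 197→89.7 °C: -258.59 kJ/kg
Δh = -82.68 + -800 + -258.59 = -1141.3 kJ/kg
Q = ṁ·Δh = 84.04 kg/min × -1141.3 kJ/kg = -95913 kJ/min
|Q| = 1598.5 kW = 5754.8 MJ/h

Q_c = 5750 MJ/h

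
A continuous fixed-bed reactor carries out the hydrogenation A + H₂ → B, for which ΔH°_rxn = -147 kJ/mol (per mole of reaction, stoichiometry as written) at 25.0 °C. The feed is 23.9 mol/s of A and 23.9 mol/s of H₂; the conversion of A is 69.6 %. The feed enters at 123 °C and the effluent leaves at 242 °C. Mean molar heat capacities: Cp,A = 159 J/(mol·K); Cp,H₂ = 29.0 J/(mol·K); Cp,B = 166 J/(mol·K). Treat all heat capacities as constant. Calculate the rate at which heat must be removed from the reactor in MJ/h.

Extent of reaction ξ = 0.696 × 23.9 = 16.634 mol/s
Reaction term: ξ·ΔH°_rxn = 16.634 × -147 = -2445.3 kJ/s
Sensible, feed 123→25 °C: -440.33 kJ/s
Outlet flows (mol/s): A 7.2656, H₂ 7.2656, B 16.634
Sensible, products 25→242 °C: 895.61 kJ/s
Q = ΔH = -1990 kJ/s = -1990 kW
Heat removed = 7163.9 MJ/h

Q_out = 7160 MJ/h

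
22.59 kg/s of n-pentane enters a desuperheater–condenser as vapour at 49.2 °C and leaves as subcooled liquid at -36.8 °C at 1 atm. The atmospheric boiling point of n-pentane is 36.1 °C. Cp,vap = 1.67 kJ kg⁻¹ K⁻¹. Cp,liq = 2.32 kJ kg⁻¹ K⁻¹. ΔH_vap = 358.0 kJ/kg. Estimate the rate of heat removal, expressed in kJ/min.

Q_c = 744000 kJ/min

vapour 49.2→36.1 °C: -21.877 kJ/kg
condensation at 36.1 °C: -358 kJ/kg
liquid 36.1→-36.8 °C: -169.13 kJ/kg
Δh = -21.877 + -358 + -169.13 = -549 kJ/kg
Q = ṁ·Δh = 22.59 kg/s × -549 kJ/kg = -12402 kJ/s
|Q| = 12402 kW = 744120 kJ/min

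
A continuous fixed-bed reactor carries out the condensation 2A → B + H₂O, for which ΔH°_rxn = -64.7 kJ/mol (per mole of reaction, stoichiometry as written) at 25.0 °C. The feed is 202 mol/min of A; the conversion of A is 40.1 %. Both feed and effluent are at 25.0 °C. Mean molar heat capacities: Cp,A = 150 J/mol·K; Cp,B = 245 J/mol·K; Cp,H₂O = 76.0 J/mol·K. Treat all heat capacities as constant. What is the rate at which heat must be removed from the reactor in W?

Extent of reaction ξ = 0.401 × 202 / 2 = 40.501 mol/min
Reaction term: ξ·ΔH°_rxn = 40.501 × -64.7 = -2620.4 kJ/min
Q = ΔH = -2620.4 kJ/min = -43.674 kW
Heat removed = 43674 W

Q_out = 43700 W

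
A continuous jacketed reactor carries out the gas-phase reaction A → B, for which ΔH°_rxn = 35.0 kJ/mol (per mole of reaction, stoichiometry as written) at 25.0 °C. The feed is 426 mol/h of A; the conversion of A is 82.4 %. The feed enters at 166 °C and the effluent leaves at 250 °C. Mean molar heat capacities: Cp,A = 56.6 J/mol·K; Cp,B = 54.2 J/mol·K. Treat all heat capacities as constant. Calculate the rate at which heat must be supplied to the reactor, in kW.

Q_in = 3.92 kW

Extent of reaction ξ = 0.824 × 426 = 351.02 mol/h
Reaction term: ξ·ΔH°_rxn = 351.02 × 35.0 = 12286 kJ/h
Sensible, feed 166→25 °C: -3399.7 kJ/h
Outlet flows (mol/h): A 74.976, B 351.02
Sensible, products 25→250 °C: 5235.6 kJ/h
Q = ΔH = 14122 kJ/h = 3.9227 kW
Heat supplied = 3.9227 kW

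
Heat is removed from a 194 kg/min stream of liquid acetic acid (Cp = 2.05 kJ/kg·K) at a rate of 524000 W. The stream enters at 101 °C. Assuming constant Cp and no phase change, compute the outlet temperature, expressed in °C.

T_out = 21.9 °C

Q = 524000 W = 31440 kJ/min
ΔT = Q/(ṁ·Cp) = 31440/(194×2.05) = 79.055 K
T_out = 101 − 79.055 = 21.945 °C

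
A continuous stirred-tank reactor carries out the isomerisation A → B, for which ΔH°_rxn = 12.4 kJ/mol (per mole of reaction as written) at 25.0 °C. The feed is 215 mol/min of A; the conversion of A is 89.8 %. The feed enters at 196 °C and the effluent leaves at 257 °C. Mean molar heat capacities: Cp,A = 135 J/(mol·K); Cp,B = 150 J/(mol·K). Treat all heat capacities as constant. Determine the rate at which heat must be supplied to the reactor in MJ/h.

Q_in = 290 MJ/h

Extent of reaction ξ = 0.898 × 215 = 193.07 mol/min
Reaction term: ξ·ΔH°_rxn = 193.07 × 12.4 = 2394.1 kJ/min
Sensible, feed 196→25 °C: -4963.3 kJ/min
Outlet flows (mol/min): A 21.93, B 193.07
Sensible, products 25→257 °C: 7405.7 kJ/min
Q = ΔH = 4836.5 kJ/min = 80.608 kW
Heat supplied = 290.19 MJ/h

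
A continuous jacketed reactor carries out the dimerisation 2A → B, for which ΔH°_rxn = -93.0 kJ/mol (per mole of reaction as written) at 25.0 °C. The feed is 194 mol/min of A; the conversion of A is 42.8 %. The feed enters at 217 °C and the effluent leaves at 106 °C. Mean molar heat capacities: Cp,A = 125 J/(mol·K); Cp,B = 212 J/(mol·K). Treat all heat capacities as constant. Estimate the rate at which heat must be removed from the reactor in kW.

Extent of reaction ξ = 0.428 × 194 / 2 = 41.516 mol/min
Reaction term: ξ·ΔH°_rxn = 41.516 × -93.0 = -3861 kJ/min
Sensible, feed 217→25 °C: -4656 kJ/min
Outlet flows (mol/min): A 110.97, B 41.516
Sensible, products 25→106 °C: 1836.5 kJ/min
Q = ΔH = -6680.5 kJ/min = -111.34 kW
Heat removed = 111.34 kW

Q_out = 111 kW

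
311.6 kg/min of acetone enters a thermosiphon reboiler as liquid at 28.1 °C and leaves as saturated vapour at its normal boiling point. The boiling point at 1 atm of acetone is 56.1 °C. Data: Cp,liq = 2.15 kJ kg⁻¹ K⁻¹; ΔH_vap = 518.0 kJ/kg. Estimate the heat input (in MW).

liquid 28.1→56.1 °C: 60.2 kJ/kg
vaporisation at 56.1 °C: 518 kJ/kg
Δh = 60.2 + 518 = 578.2 kJ/kg
Q = ṁ·Δh = 311.6 kg/min × 578.2 kJ/kg = 180170 kJ/min
|Q| = 3002.8 kW = 3.0028 MW

Q = 3.00 MW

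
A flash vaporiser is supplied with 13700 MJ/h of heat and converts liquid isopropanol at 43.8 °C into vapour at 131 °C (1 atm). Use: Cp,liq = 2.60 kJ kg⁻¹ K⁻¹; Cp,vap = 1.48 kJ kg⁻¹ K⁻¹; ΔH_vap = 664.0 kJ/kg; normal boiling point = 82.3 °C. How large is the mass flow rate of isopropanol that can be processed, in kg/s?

ṁ = 4.55 kg/s

Δh = 2.60×(82.3−43.8) + 664.0 + 1.48×(131−82.3) = 836.18 kJ/kg
Q = 13700 MJ/h = 3805.6 kJ/s = 3805.6 kJ/s
ṁ = Q/Δh = 3805.6 / 836.18 = 4.5511 kg/s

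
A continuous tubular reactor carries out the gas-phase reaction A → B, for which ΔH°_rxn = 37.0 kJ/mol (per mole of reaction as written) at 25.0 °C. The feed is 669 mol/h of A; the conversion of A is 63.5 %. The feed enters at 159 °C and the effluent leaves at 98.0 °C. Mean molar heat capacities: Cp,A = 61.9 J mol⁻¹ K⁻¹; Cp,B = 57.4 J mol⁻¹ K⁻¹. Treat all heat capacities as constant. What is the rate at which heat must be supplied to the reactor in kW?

Extent of reaction ξ = 0.635 × 669 = 424.81 mol/h
Reaction term: ξ·ΔH°_rxn = 424.81 × 37.0 = 15718 kJ/h
Sensible, feed 159→25 °C: -5549.1 kJ/h
Outlet flows (mol/h): A 244.19, B 424.81
Sensible, products 25→98.0 °C: 2883.5 kJ/h
Q = ΔH = 13053 kJ/h = 3.6257 kW
Heat supplied = 3.6257 kW

Q_in = 3.63 kW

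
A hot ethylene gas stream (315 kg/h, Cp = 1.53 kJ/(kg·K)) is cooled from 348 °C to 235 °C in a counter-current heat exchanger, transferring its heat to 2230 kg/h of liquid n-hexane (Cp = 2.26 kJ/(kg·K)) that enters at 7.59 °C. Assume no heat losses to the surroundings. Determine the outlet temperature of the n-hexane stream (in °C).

T_c,out = 18.4 °C

Heat released by hot stream: Q = 315 × 1.53 × (348 − 235) = 54460 kJ/h
Energy balance on cold side (adiabatic exchanger): Q = ṁ_c·Cp_c·(T_c,out − T_c,in)
T_c,out = 7.59 + 54460/(2230 × 2.26) = 18.396 °C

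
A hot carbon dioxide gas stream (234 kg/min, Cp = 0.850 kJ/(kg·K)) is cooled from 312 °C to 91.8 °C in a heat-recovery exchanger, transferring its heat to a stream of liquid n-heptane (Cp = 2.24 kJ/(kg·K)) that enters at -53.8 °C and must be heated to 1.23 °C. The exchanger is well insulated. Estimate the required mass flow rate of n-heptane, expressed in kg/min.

Heat released by hot stream: Q = 234 × 0.850 × (312 − 91.8) = 43798 kJ/min
Energy balance on cold side (adiabatic exchanger): Q = ṁ_c·Cp_c·(T_c,out − T_c,in)
ṁ_c = 43798 / [2.24 × (1.23 − -53.8)] = 355.31 kg/min

ṁ_c = 355 kg/min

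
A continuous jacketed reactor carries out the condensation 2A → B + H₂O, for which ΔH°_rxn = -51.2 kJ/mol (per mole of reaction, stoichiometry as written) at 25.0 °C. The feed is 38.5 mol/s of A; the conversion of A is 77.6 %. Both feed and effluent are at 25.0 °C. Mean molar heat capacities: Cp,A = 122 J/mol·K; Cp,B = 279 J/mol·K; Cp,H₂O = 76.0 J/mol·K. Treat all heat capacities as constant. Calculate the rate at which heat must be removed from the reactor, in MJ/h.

Q_out = 2750 MJ/h

Extent of reaction ξ = 0.776 × 38.5 / 2 = 14.938 mol/s
Reaction term: ξ·ΔH°_rxn = 14.938 × -51.2 = -764.83 kJ/s
Q = ΔH = -764.83 kJ/s = -764.83 kW
Heat removed = 2753.4 MJ/h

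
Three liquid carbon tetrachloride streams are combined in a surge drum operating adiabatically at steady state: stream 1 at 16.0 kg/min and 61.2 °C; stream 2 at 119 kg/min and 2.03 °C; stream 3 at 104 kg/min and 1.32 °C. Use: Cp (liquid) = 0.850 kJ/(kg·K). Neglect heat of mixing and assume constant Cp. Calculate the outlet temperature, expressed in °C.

Energy balance with Q = 0: Σ ṁᵢCp,ᵢ(T_out − Tᵢ) = 0
Σ ṁᵢCp,ᵢTᵢ = 16.0×0.850×61.2 + 119×0.850×2.03 + 104×0.850×1.32 = 1154.3
Σ ṁᵢCp,ᵢ = 16.0×0.850 + 119×0.850 + 104×0.850 = 203.15
T_out = 1154.3 / 203.15 = 5.6822 °C

T_out = 5.68 °C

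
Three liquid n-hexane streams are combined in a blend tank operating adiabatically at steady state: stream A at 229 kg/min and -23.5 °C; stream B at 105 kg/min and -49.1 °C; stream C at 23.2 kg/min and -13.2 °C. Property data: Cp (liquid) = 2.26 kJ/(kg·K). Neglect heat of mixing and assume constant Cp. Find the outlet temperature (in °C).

T_out = -30.4 °C

No heat crosses the boundary, so H_out = H_in.
Σ ṁᵢCp,ᵢTᵢ = 229×2.26×-23.5 + 105×2.26×-49.1 + 23.2×2.26×-13.2 = -24506
Σ ṁᵢCp,ᵢ = 229×2.26 + 105×2.26 + 23.2×2.26 = 807.27
T_out = -24506 / 807.27 = -30.356 °C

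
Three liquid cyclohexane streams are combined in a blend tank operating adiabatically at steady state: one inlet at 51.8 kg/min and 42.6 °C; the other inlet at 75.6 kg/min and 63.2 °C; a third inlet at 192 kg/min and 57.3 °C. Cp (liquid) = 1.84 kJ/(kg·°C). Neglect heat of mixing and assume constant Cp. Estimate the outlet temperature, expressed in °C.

T_out = 56.3 °C

Energy balance with Q = 0: Σ ṁᵢCp,ᵢ(T_out − Tᵢ) = 0
Σ ṁᵢCp,ᵢTᵢ = 51.8×1.84×42.6 + 75.6×1.84×63.2 + 192×1.84×57.3 = 33095
Σ ṁᵢCp,ᵢ = 51.8×1.84 + 75.6×1.84 + 192×1.84 = 587.7
T_out = 33095 / 587.7 = 56.312 °C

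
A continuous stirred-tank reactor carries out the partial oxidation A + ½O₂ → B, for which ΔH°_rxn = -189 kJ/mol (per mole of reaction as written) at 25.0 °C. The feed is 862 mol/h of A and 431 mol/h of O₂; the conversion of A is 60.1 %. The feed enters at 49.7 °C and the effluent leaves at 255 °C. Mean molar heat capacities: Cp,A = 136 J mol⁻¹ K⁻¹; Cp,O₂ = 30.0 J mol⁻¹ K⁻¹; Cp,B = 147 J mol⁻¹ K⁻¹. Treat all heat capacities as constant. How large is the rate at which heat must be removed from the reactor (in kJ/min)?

Extent of reaction ξ = 0.601 × 862 = 518.06 mol/h
Reaction term: ξ·ΔH°_rxn = 518.06 × -189 = -97914 kJ/h
Sensible, feed 49.7→25 °C: -3215 kJ/h
Outlet flows (mol/h): A 343.94, O₂ 171.97, B 518.06
Sensible, products 25→255 °C: 29461 kJ/h
Q = ΔH = -71668 kJ/h = -19.908 kW
Heat removed = 1194.5 kJ/min

Q_out = 1190 kJ/min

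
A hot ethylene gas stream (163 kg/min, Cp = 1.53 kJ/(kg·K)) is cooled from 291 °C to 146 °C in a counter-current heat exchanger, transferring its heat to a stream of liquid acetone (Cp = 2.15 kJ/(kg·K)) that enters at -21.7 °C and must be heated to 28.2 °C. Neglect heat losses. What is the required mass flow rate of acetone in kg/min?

ṁ_c = 337 kg/min

Heat released by hot stream: Q = 163 × 1.53 × (291 − 146) = 36162 kJ/min
Energy balance on cold side (adiabatic exchanger): Q = ṁ_c·Cp_c·(T_c,out − T_c,in)
ṁ_c = 36162 / [2.15 × (28.2 − -21.7)] = 337.06 kg/min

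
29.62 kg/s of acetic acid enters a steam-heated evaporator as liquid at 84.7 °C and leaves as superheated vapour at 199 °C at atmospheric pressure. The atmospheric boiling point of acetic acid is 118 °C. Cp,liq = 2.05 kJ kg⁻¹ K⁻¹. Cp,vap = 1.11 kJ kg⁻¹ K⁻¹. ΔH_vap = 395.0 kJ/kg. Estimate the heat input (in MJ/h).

liquid 84.7→118 °C: 68.265 kJ/kg
vaporisation at 118 °C: 395 kJ/kg
vapour 118→199 °C: 89.91 kJ/kg
Δh = 68.265 + 395 + 89.91 = 553.17 kJ/kg
Q = ṁ·Δh = 29.62 kg/s × 553.17 kJ/kg = 16385 kJ/s
|Q| = 16385 kW = 58986 MJ/h

Q = 59000 MJ/h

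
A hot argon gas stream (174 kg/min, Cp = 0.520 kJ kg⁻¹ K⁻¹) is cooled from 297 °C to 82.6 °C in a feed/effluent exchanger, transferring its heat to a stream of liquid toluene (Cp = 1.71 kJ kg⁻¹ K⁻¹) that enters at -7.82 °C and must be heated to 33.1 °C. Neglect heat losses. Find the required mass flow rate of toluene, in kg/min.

Heat released by hot stream: Q = 174 × 0.520 × (297 − 82.6) = 19399 kJ/min
Energy balance on cold side (adiabatic exchanger): Q = ṁ_c·Cp_c·(T_c,out − T_c,in)
ṁ_c = 19399 / [1.71 × (33.1 − -7.82)] = 277.23 kg/min

ṁ_c = 277 kg/min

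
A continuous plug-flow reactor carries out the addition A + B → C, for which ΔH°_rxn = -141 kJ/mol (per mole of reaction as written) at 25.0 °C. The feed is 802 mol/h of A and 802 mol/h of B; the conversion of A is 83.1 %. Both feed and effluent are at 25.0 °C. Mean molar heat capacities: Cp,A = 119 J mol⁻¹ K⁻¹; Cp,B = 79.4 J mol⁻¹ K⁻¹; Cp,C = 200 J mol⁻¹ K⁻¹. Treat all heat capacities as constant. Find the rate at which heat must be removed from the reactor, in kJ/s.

Extent of reaction ξ = 0.831 × 802 = 666.46 mol/h
Reaction term: ξ·ΔH°_rxn = 666.46 × -141 = -93971 kJ/h
Q = ΔH = -93971 kJ/h = -26.103 kW
Heat removed = 26.103 kJ/s

Q_out = 26.1 kJ/s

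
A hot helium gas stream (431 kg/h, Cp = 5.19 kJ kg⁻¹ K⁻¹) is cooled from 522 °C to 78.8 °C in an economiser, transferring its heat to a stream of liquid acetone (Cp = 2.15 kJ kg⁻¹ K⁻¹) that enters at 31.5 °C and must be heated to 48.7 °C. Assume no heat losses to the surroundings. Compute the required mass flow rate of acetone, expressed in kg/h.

ṁ_c = 26800 kg/h

Heat released by hot stream: Q = 431 × 5.19 × (522 − 78.8) = 991390 kJ/h
Energy balance on cold side (adiabatic exchanger): Q = ṁ_c·Cp_c·(T_c,out − T_c,in)
ṁ_c = 991390 / [2.15 × (48.7 − 31.5)] = 26809 kg/h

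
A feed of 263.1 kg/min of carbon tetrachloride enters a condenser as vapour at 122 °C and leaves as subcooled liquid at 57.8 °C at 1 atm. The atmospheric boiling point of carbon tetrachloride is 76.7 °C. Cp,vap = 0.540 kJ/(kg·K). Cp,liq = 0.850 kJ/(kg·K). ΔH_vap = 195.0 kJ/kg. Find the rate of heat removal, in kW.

Q_c = 1030 kW

vapour 122→76.7 °C: -24.462 kJ/kg
condensation at 76.7 °C: -195 kJ/kg
liquid 76.7→57.8 °C: -16.065 kJ/kg
Δh = -24.462 + -195 + -16.065 = -235.53 kJ/kg
Q = ṁ·Δh = 263.1 kg/min × -235.53 kJ/kg = -61967 kJ/min
|Q| = 1032.8 kW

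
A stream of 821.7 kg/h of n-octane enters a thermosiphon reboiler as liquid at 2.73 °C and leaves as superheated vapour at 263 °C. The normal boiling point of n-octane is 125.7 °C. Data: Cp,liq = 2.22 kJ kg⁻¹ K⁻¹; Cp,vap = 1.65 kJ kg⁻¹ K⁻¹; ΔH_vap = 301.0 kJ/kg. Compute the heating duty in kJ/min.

Q = 11000 kJ/min

liquid 2.73→125.7 °C: 272.99 kJ/kg
vaporisation at 125.7 °C: 301 kJ/kg
vapour 125.7→263 °C: 226.55 kJ/kg
Δh = 272.99 + 301 + 226.55 = 800.54 kJ/kg
Q = ṁ·Δh = 821.7 kg/h × 800.54 kJ/kg = 657800 kJ/h
|Q| = 182.72 kW = 10963 kJ/min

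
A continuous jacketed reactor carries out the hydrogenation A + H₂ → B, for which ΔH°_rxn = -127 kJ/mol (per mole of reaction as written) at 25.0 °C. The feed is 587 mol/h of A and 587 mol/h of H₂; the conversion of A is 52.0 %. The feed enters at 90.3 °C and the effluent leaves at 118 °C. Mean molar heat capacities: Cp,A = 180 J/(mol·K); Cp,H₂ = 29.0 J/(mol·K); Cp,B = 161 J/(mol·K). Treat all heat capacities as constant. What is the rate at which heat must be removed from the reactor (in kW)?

Q_out = 10.2 kW

Extent of reaction ξ = 0.520 × 587 = 305.24 mol/h
Reaction term: ξ·ΔH°_rxn = 305.24 × -127 = -38765 kJ/h
Sensible, feed 90.3→25 °C: -8011.2 kJ/h
Outlet flows (mol/h): A 281.76, H₂ 281.76, B 305.24
Sensible, products 25→118 °C: 10047 kJ/h
Q = ΔH = -36730 kJ/h = -10.203 kW
Heat removed = 10.203 kW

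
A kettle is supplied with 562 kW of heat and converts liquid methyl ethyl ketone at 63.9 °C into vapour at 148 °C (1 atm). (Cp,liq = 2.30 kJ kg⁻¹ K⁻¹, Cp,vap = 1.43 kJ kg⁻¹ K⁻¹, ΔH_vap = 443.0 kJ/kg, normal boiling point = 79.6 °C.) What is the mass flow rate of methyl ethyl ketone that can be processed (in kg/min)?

Δh = 2.30×(79.6−63.9) + 443.0 + 1.43×(148−79.6) = 576.92 kJ/kg
Q = 562 kW = 562 kJ/s = 33720 kJ/min
ṁ = Q/Δh = 33720 / 576.92 = 58.448 kg/min

ṁ = 58.4 kg/min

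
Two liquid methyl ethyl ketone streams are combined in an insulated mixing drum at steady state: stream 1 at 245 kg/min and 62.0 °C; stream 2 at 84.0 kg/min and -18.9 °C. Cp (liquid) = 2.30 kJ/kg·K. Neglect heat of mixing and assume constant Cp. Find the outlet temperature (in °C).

Adiabatic, steady state ⇒ Σ ṁᵢCp,ᵢ(T_out − Tᵢ) = 0
Σ ṁᵢCp,ᵢTᵢ = 245×2.30×62.0 + 84.0×2.30×-18.9 = 31286
Σ ṁᵢCp,ᵢ = 245×2.30 + 84.0×2.30 = 756.7
T_out = 31286 / 756.7 = 41.345 °C

T_out = 41.3 °C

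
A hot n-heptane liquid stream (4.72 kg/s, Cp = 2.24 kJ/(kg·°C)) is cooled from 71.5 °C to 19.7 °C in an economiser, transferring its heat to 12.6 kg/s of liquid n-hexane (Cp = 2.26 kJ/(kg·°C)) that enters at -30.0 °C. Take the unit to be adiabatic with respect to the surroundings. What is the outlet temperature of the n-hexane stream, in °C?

T_c,out = -10.8 °C

Heat released by hot stream: Q = 4.72 × 2.24 × (71.5 − 19.7) = 547.67 kJ/s
Energy balance on cold side (adiabatic exchanger): Q = ṁ_c·Cp_c·(T_c,out − T_c,in)
T_c,out = -30.0 + 547.67/(12.6 × 2.26) = -10.767 °C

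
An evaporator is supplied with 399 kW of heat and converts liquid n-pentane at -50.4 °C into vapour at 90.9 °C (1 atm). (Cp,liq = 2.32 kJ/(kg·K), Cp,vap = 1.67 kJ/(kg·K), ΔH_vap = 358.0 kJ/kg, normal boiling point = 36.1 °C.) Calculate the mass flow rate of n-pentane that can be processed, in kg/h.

Δh = 2.32×(36.1−-50.4) + 358.0 + 1.67×(90.9−36.1) = 650.2 kJ/kg
Q = 399 kW = 399 kJ/s = 1.4364e+06 kJ/h
ṁ = Q/Δh = 1.4364e+06 / 650.2 = 2209.2 kg/h

ṁ = 2210 kg/h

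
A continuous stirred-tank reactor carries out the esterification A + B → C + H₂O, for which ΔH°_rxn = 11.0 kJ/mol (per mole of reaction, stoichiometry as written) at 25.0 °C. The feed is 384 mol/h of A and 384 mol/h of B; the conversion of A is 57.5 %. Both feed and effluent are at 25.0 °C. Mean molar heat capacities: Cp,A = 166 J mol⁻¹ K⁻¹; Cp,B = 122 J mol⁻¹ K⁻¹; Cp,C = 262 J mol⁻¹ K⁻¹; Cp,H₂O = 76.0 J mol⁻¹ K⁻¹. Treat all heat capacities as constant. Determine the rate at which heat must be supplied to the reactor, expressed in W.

Extent of reaction ξ = 0.575 × 384 = 220.8 mol/h
Reaction term: ξ·ΔH°_rxn = 220.8 × 11.0 = 2428.8 kJ/h
Q = ΔH = 2428.8 kJ/h = 0.67467 kW
Heat supplied = 674.67 W

Q_in = 675 W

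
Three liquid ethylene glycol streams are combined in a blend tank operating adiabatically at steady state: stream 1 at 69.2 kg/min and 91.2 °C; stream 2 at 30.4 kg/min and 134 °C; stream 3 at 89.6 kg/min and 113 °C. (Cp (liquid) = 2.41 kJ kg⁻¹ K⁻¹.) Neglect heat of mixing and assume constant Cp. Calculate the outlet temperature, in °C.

Energy balance with Q = 0: Σ ṁᵢCp,ᵢ(T_out − Tᵢ) = 0
Σ ṁᵢCp,ᵢTᵢ = 69.2×2.41×91.2 + 30.4×2.41×134 + 89.6×2.41×113 = 49428
Σ ṁᵢCp,ᵢ = 69.2×2.41 + 30.4×2.41 + 89.6×2.41 = 455.97
T_out = 49428 / 455.97 = 108.4 °C

T_out = 108 °C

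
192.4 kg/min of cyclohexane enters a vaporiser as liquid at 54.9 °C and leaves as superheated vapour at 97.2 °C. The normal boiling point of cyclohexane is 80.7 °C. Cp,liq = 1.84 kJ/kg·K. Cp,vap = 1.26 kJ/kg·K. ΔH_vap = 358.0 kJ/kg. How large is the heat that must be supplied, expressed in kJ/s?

Q = 1370 kJ/s

liquid 54.9→80.7 °C: 47.472 kJ/kg
vaporisation at 80.7 °C: 358 kJ/kg
vapour 80.7→97.2 °C: 20.79 kJ/kg
Δh = 47.472 + 358 + 20.79 = 426.26 kJ/kg
Q = ṁ·Δh = 192.4 kg/min × 426.26 kJ/kg = 82013 kJ/min
|Q| = 1366.9 kW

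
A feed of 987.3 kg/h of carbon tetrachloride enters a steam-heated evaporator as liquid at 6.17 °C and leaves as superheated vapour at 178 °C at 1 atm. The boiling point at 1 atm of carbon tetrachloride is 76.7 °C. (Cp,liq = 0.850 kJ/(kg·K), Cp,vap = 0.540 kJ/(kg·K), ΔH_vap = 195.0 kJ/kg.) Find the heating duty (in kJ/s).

Q = 84.9 kJ/s

liquid 6.17→76.7 °C: 59.95 kJ/kg
vaporisation at 76.7 °C: 195 kJ/kg
vapour 76.7→178 °C: 54.702 kJ/kg
Δh = 59.95 + 195 + 54.702 = 309.65 kJ/kg
Q = ṁ·Δh = 987.3 kg/h × 309.65 kJ/kg = 305720 kJ/h
|Q| = 84.922 kW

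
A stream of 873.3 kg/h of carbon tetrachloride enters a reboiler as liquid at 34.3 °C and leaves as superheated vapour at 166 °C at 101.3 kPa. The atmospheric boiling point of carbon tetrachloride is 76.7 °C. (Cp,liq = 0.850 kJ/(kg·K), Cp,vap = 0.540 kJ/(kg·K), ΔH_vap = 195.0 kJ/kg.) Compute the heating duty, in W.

liquid 34.3→76.7 °C: 36.04 kJ/kg
vaporisation at 76.7 °C: 195 kJ/kg
vapour 76.7→166 °C: 48.222 kJ/kg
Δh = 36.04 + 195 + 48.222 = 279.26 kJ/kg
Q = ṁ·Δh = 873.3 kg/h × 279.26 kJ/kg = 243880 kJ/h
|Q| = 67.744 kW = 67744 W

Q = 67700 W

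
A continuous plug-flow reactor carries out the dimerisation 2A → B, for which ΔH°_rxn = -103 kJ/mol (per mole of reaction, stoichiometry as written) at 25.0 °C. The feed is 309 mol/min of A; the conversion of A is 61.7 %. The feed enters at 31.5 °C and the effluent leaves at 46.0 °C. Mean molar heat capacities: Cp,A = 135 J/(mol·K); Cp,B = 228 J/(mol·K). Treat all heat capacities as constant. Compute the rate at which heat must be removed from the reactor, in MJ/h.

Q_out = 558 MJ/h

Extent of reaction ξ = 0.617 × 309 / 2 = 95.326 mol/min
Reaction term: ξ·ΔH°_rxn = 95.326 × -103 = -9818.6 kJ/min
Sensible, feed 31.5→25 °C: -271.15 kJ/min
Outlet flows (mol/min): A 118.35, B 95.326
Sensible, products 25→46.0 °C: 791.94 kJ/min
Q = ΔH = -9297.8 kJ/min = -154.96 kW
Heat removed = 557.87 MJ/h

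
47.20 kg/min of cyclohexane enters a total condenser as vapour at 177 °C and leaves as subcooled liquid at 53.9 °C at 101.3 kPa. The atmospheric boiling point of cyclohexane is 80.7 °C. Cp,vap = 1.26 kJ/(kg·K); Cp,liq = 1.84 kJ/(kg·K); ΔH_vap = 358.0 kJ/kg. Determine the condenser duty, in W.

vapour 177→80.7 °C: -121.34 kJ/kg
condensation at 80.7 °C: -358 kJ/kg
liquid 80.7→53.9 °C: -49.312 kJ/kg
Δh = -121.34 + -358 + -49.312 = -528.65 kJ/kg
Q = ṁ·Δh = 47.20 kg/min × -528.65 kJ/kg = -24952 kJ/min
|Q| = 415.87 kW = 415870 W

Q_c = 416000 W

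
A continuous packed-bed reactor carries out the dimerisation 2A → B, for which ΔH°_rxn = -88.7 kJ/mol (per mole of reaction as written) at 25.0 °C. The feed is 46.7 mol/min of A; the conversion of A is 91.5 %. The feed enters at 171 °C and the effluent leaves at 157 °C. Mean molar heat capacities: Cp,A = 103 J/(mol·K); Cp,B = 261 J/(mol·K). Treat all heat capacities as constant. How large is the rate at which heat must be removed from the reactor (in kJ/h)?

Q_out = 108000 kJ/h

Extent of reaction ξ = 0.915 × 46.7 / 2 = 21.365 mol/min
Reaction term: ξ·ΔH°_rxn = 21.365 × -88.7 = -1895.1 kJ/min
Sensible, feed 171→25 °C: -702.27 kJ/min
Outlet flows (mol/min): A 3.9695, B 21.365
Sensible, products 25→157 °C: 790.04 kJ/min
Q = ΔH = -1807.3 kJ/min = -30.122 kW
Heat removed = 108440 kJ/h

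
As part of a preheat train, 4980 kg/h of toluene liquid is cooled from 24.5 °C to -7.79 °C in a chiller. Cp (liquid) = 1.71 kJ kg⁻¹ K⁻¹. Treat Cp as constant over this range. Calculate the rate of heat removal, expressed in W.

Q_c = 76400 W

Q = ṁ·Cp·ΔT = 4980 × 1.71 × (-7.79 − 24.5) = -274980 kJ/h
Converting: 274980 / 3600 s = 76.382 kW
Cooling duty = 76382 W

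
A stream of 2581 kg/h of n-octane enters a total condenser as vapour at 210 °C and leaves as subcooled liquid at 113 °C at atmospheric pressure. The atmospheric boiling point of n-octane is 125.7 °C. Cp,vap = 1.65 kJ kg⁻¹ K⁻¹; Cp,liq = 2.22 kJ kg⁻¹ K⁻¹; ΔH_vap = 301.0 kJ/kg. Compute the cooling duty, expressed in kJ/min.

Q_c = 20100 kJ/min

vapour 210→125.7 °C: -139.09 kJ/kg
condensation at 125.7 °C: -301 kJ/kg
liquid 125.7→113 °C: -28.194 kJ/kg
Δh = -139.09 + -301 + -28.194 = -468.29 kJ/kg
Q = ṁ·Δh = 2581 kg/h × -468.29 kJ/kg = -1.2087e+06 kJ/h
|Q| = 335.74 kW = 20144 kJ/min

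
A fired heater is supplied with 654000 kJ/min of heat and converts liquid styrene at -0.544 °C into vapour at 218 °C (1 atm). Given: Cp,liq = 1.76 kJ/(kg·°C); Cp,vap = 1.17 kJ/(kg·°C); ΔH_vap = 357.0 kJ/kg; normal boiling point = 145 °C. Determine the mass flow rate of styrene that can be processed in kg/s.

Δh = 1.76×(145−-0.544) + 357.0 + 1.17×(218−145) = 698.57 kJ/kg
Q = 654000 kJ/min = 10900 kJ/s = 10900 kJ/s
ṁ = Q/Δh = 10900 / 698.57 = 15.603 kg/s

ṁ = 15.6 kg/s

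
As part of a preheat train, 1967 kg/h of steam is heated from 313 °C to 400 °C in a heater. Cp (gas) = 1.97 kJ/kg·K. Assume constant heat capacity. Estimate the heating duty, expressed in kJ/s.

Q = ṁ·Cp·ΔT = 1967 × 1.97 × (400 − 313) = 337120 kJ/h
Converting: 337120 / 3600 s = 93.646 kW

Q = 93.6 kJ/s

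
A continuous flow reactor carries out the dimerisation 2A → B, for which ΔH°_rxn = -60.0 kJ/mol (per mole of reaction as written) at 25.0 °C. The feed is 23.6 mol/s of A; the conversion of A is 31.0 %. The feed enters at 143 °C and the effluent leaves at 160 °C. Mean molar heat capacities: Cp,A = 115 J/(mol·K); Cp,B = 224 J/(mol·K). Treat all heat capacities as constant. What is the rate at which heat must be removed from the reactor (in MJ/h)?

Extent of reaction ξ = 0.310 × 23.6 / 2 = 3.658 mol/s
Reaction term: ξ·ΔH°_rxn = 3.658 × -60.0 = -219.48 kJ/s
Sensible, feed 143→25 °C: -320.25 kJ/s
Outlet flows (mol/s): A 16.284, B 3.658
Sensible, products 25→160 °C: 363.43 kJ/s
Q = ΔH = -176.3 kJ/s = -176.3 kW
Heat removed = 634.7 MJ/h

Q_out = 635 MJ/h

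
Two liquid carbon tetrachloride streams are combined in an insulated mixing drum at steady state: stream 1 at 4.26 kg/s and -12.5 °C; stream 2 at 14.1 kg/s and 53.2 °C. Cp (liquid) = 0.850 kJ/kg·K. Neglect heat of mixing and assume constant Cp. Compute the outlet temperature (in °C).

Energy balance with Q = 0: Σ ṁᵢCp,ᵢ(T_out − Tᵢ) = 0
T_out = Σ ṁᵢCp,ᵢTᵢ / Σ ṁᵢCp,ᵢ
      = 592.34 / 15.606 = 37.956 °C

T_out = 38.0 °C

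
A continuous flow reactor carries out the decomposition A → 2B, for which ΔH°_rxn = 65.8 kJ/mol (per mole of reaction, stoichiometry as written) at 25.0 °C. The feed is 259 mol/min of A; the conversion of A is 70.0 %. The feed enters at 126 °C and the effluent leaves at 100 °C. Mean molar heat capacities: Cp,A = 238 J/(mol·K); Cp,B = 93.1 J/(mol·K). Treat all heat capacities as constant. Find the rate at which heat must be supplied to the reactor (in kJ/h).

Extent of reaction ξ = 0.700 × 259 = 181.3 mol/min
Reaction term: ξ·ΔH°_rxn = 181.3 × 65.8 = 11930 kJ/min
Sensible, feed 126→25 °C: -6225.8 kJ/min
Outlet flows (mol/min): A 77.7, B 362.6
Sensible, products 25→100 °C: 3918.8 kJ/min
Q = ΔH = 9622.5 kJ/min = 160.37 kW
Heat supplied = 577350 kJ/h

Q_in = 577000 kJ/h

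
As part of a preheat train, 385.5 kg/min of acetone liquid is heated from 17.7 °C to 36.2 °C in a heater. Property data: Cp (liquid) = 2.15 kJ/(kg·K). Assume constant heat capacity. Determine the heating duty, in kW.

Q = ṁ·Cp·ΔT = 385.5 × 2.15 × (36.2 − 17.7) = 15333 kJ/min
Converting: 15333 / 60 s = 255.55 kW

Q = 256 kW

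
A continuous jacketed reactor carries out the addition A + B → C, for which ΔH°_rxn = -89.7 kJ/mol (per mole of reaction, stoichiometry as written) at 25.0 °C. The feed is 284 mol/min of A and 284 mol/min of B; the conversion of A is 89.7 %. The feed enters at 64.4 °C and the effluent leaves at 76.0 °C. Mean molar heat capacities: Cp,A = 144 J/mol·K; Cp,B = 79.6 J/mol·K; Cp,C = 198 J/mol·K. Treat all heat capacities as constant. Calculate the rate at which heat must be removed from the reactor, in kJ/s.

Q_out = 374 kJ/s

Extent of reaction ξ = 0.897 × 284 = 254.75 mol/min
Reaction term: ξ·ΔH°_rxn = 254.75 × -89.7 = -22851 kJ/min
Sensible, feed 64.4→25 °C: -2502 kJ/min
Outlet flows (mol/min): A 29.252, B 29.252, C 254.75
Sensible, products 25→76.0 °C: 2906 kJ/min
Q = ΔH = -22447 kJ/min = -374.11 kW
Heat removed = 374.11 kJ/s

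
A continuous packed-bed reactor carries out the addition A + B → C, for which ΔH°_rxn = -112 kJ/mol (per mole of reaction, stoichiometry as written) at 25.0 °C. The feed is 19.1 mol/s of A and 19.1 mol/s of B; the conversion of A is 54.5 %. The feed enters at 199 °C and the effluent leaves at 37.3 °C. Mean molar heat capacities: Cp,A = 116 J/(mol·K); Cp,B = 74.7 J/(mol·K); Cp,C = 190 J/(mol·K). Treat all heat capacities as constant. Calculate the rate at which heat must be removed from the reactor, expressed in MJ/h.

Q_out = 6320 MJ/h

Extent of reaction ξ = 0.545 × 19.1 = 10.41 mol/s
Reaction term: ξ·ΔH°_rxn = 10.41 × -112 = -1165.9 kJ/s
Sensible, feed 199→25 °C: -633.77 kJ/s
Outlet flows (mol/s): A 8.6905, B 8.6905, C 10.41
Sensible, products 25→37.3 °C: 44.712 kJ/s
Q = ΔH = -1754.9 kJ/s = -1754.9 kW
Heat removed = 6317.7 MJ/h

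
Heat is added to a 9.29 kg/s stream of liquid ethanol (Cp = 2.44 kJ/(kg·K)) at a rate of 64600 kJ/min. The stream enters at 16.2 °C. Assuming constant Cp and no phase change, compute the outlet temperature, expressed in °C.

T_out = 63.7 °C

Q = 64600 kJ/min = 1076.7 kJ/s
ΔT = Q/(ṁ·Cp) = 1076.7/(9.29×2.44) = 47.498 K
T_out = 16.2 + 47.498 = 63.698 °C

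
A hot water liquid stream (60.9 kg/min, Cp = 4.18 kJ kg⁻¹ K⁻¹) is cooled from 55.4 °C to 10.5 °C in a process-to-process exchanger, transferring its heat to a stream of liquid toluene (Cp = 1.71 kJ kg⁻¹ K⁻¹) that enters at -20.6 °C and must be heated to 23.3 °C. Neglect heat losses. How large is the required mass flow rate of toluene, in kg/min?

ṁ_c = 152 kg/min

Heat released by hot stream: Q = 60.9 × 4.18 × (55.4 − 10.5) = 11430 kJ/min
Energy balance on cold side (adiabatic exchanger): Q = ṁ_c·Cp_c·(T_c,out − T_c,in)
ṁ_c = 11430 / [1.71 × (23.3 − -20.6)] = 152.26 kg/min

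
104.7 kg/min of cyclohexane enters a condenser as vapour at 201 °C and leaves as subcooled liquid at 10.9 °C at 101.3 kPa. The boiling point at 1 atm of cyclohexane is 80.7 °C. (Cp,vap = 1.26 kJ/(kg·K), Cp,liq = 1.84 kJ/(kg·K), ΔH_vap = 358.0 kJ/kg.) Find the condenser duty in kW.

vapour 201→80.7 °C: -151.58 kJ/kg
condensation at 80.7 °C: -358 kJ/kg
liquid 80.7→10.9 °C: -128.43 kJ/kg
Δh = -151.58 + -358 + -128.43 = -638.01 kJ/kg
Q = ṁ·Δh = 104.7 kg/min × -638.01 kJ/kg = -66800 kJ/min
|Q| = 1113.3 kW

Q_c = 1110 kW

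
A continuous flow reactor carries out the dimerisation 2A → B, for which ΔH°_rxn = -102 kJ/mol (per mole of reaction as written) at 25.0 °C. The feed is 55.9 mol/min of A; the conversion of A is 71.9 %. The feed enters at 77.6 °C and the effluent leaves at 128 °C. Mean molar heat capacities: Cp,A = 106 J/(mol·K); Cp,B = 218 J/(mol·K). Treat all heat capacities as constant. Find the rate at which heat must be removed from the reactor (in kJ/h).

Q_out = 104000 kJ/h

Extent of reaction ξ = 0.719 × 55.9 / 2 = 20.096 mol/min
Reaction term: ξ·ΔH°_rxn = 20.096 × -102 = -2049.8 kJ/min
Sensible, feed 77.6→25 °C: -311.68 kJ/min
Outlet flows (mol/min): A 15.708, B 20.096
Sensible, products 25→128 °C: 622.74 kJ/min
Q = ΔH = -1738.7 kJ/min = -28.979 kW
Heat removed = 104320 kJ/h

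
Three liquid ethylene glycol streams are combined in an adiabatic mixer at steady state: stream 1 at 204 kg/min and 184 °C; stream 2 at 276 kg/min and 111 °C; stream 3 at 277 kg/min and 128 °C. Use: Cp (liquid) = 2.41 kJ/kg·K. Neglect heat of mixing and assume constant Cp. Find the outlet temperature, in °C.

T_out = 137 °C

Adiabatic, steady state ⇒ Σ ṁᵢCp,ᵢ(T_out − Tᵢ) = 0
Σ ṁᵢCp,ᵢTᵢ = 204×2.41×184 + 276×2.41×111 + 277×2.41×128 = 249740
Σ ṁᵢCp,ᵢ = 204×2.41 + 276×2.41 + 277×2.41 = 1824.4
T_out = 249740 / 1824.4 = 136.89 °C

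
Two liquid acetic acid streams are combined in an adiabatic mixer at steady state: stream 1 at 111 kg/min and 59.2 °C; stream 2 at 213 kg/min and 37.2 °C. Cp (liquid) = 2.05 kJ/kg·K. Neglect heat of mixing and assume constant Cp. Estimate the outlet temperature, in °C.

Energy balance with Q = 0: Σ ṁᵢCp,ᵢ(T_out − Tᵢ) = 0
T_out = Σ ṁᵢCp,ᵢTᵢ / Σ ṁᵢCp,ᵢ
      = 29714 / 664.2 = 44.737 °C

T_out = 44.7 °C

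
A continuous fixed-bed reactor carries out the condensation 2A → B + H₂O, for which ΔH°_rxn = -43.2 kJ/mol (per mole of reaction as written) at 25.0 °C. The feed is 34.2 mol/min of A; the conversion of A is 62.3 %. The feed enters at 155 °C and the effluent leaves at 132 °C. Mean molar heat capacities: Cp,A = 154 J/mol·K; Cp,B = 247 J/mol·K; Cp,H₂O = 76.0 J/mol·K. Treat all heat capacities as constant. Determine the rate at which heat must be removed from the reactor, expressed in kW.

Q_out = 9.40 kW

Extent of reaction ξ = 0.623 × 34.2 / 2 = 10.653 mol/min
Reaction term: ξ·ΔH°_rxn = 10.653 × -43.2 = -460.22 kJ/min
Sensible, feed 155→25 °C: -684.68 kJ/min
Outlet flows (mol/min): A 12.893, B 10.653, H₂O 10.653
Sensible, products 25→132 °C: 580.65 kJ/min
Q = ΔH = -564.26 kJ/min = -9.4043 kW
Heat removed = 9.4043 kW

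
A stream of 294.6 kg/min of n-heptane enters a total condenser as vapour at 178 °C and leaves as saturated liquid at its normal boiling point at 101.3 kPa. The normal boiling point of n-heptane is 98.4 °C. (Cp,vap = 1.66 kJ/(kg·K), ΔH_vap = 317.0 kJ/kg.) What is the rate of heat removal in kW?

vapour 178→98.4 °C: -132.14 kJ/kg
condensation at 98.4 °C: -317 kJ/kg
Δh = -132.14 + -317 = -449.14 kJ/kg
Q = ṁ·Δh = 294.6 kg/min × -449.14 kJ/kg = -132320 kJ/min
|Q| = 2205.3 kW

Q_c = 2210 kW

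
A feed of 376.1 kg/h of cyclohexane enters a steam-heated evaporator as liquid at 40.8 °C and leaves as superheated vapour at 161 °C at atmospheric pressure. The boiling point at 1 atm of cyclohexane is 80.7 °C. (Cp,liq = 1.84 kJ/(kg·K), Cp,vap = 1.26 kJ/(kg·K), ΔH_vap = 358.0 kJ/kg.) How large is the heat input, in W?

Q = 55600 W

liquid 40.8→80.7 °C: 73.416 kJ/kg
vaporisation at 80.7 °C: 358 kJ/kg
vapour 80.7→161 °C: 101.18 kJ/kg
Δh = 73.416 + 358 + 101.18 = 532.59 kJ/kg
Q = ṁ·Δh = 376.1 kg/h × 532.59 kJ/kg = 200310 kJ/h
|Q| = 55.641 kW = 55641 W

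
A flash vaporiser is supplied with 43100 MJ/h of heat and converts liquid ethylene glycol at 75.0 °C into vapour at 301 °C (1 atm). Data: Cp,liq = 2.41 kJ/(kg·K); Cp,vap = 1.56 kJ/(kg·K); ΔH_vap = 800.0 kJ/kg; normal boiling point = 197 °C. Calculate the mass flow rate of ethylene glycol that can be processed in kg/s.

ṁ = 9.53 kg/s

Δh = 2.41×(197−75.0) + 800.0 + 1.56×(301−197) = 1256.3 kJ/kg
Q = 43100 MJ/h = 11972 kJ/s = 11972 kJ/s
ṁ = Q/Δh = 11972 / 1256.3 = 9.5301 kg/s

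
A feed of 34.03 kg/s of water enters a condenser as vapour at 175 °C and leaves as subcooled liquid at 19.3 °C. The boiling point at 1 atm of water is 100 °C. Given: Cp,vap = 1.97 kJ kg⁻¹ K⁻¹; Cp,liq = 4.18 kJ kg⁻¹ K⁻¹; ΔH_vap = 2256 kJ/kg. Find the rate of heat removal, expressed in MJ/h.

Q_c = 336000 MJ/h

vapour 175→100 °C: -147.75 kJ/kg
condensation at 100 °C: -2256 kJ/kg
liquid 100→19.3 °C: -337.33 kJ/kg
Δh = -147.75 + -2256 + -337.33 = -2741.1 kJ/kg
Q = ṁ·Δh = 34.03 kg/s × -2741.1 kJ/kg = -93279 kJ/s
|Q| = 93279 kW = 335800 MJ/h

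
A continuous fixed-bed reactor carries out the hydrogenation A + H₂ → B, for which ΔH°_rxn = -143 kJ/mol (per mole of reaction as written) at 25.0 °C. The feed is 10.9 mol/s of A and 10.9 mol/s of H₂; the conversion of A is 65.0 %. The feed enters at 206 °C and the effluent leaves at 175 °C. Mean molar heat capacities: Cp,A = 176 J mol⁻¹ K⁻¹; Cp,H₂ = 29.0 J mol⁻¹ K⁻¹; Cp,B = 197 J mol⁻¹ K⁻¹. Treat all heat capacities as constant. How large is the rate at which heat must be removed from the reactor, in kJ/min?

Q_out = 65500 kJ/min

Extent of reaction ξ = 0.650 × 10.9 = 7.085 mol/s
Reaction term: ξ·ΔH°_rxn = 7.085 × -143 = -1013.2 kJ/s
Sensible, feed 206→25 °C: -404.44 kJ/s
Outlet flows (mol/s): A 3.815, H₂ 3.815, B 7.085
Sensible, products 25→175 °C: 326.67 kJ/s
Q = ΔH = -1090.9 kJ/s = -1090.9 kW
Heat removed = 65456 kJ/min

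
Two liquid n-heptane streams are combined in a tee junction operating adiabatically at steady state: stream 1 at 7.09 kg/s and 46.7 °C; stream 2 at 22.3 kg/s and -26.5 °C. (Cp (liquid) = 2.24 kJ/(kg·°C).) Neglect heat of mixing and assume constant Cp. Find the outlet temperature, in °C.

Energy balance with Q = 0: Σ ṁᵢCp,ᵢ(T_out − Tᵢ) = 0
T_out = Σ ṁᵢCp,ᵢTᵢ / Σ ṁᵢCp,ᵢ
      = -582.06 / 65.834 = -8.8413 °C

T_out = -8.84 °C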